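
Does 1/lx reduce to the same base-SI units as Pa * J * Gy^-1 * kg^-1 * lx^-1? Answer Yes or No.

Left side:
  lx = lm/m² (illuminance = luminous flux per area),
      = m⁻²·cd.
  So lx⁻¹ = m²·cd⁻¹.
Right side:
  Pa = N/m² (pressure = force per area),
      = kg·m⁻¹·s⁻².
  J = N·m (work = force × distance),
      = kg·m²·s⁻².
  Gy = J/kg (absorbed dose = energy per mass),
      = m²·s⁻².
  So Gy⁻¹ = m⁻²·s².
  lx = lm/m² (illuminance = luminous flux per area),
      = m⁻²·cd.
  So lx⁻¹ = m²·cd⁻¹.
  Combining: Pa·J·Gy⁻¹·kg⁻¹·lx⁻¹ = (kg·m⁻¹·s⁻²) · (kg·m²·s⁻²) · (m⁻²·s²) · kg⁻¹ · (m²·cd⁻¹) = kg·m·s⁻²·cd⁻¹.
Left is m²·cd⁻¹; right is kg·m·s⁻²·cd⁻¹ — different.

No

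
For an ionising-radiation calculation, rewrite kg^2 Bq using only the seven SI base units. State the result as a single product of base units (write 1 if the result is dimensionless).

Bq = s⁻¹.
Combining: kg²·Bq = kg² · s⁻¹ = kg²·s⁻¹.

kg²·s⁻¹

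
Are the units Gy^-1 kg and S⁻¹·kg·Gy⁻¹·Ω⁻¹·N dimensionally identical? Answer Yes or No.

No

Left side:
  Gy = J/kg (absorbed dose = energy per mass),
      = m²·s⁻².
  So Gy⁻¹ = m⁻²·s².
  Combining: Gy⁻¹·kg = (m⁻²·s²) · kg = kg·m⁻²·s².
Right side:
  S = 1/Ω (conductance is reciprocal resistance),
      = kg⁻¹·m⁻²·s³·A².
  So S⁻¹ = kg·m²·s⁻³·A⁻².
  Gy = J/kg (absorbed dose = energy per mass),
      = m²·s⁻².
  So Gy⁻¹ = m⁻²·s².
  Ω = V/A (resistance = voltage per current),
      = kg·m²·s⁻³·A⁻².
  So Ω⁻¹ = kg⁻¹·m⁻²·s³·A².
  N = kg·m/s² = kg·m·s⁻² (force = mass × acceleration).
  Combining: S⁻¹·kg·Gy⁻¹·Ω⁻¹·N = (kg·m²·s⁻³·A⁻²) · kg · (m⁻²·s²) · (kg⁻¹·m⁻²·s³·A²) · (kg·m·s⁻²) = kg²·m⁻¹.
Left is kg·m⁻²·s²; right is kg²·m⁻¹ — different.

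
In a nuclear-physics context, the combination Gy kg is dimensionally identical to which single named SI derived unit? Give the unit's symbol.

J

Gy = m²·s⁻².
Combining: Gy·kg = (m²·s⁻²) · kg = kg·m²·s⁻².
kg·m²·s⁻² is the base-SI form of the joule.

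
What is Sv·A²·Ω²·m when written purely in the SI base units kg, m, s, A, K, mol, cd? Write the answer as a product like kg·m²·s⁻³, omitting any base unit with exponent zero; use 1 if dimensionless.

Sv = J/kg (equivalent dose = energy per mass),
    = m²·s⁻².
Ω = V/A (resistance = voltage per current),
    = kg·m²·s⁻³·A⁻².
So Ω² = kg²·m⁴·s⁻⁶·A⁻⁴.
Combining: Sv·A²·Ω²·m = (m²·s⁻²) · A² · (kg²·m⁴·s⁻⁶·A⁻⁴) · m = kg²·m⁷·s⁻⁸·A⁻².

kg²·m⁷·s⁻⁸·A⁻²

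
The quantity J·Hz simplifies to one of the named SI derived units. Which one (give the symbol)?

J = N·m (work = force × distance),
    = kg·m²·s⁻².
Hz = 1/s = s⁻¹ (frequency is cycles per second).
Combining: J·Hz = (kg·m²·s⁻²) · s⁻¹ = kg·m²·s⁻³.
kg·m²·s⁻³ is the base-SI form of the watt.

W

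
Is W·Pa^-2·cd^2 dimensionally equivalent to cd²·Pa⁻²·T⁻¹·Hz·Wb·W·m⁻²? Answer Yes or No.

Left side:
  W = J/s (power = energy per time),
      = kg·m²·s⁻³.
  Pa = N/m² (pressure = force per area),
      = kg·m⁻¹·s⁻².
  So Pa⁻² = kg⁻²·m²·s⁴.
  Combining: W·Pa⁻²·cd² = (kg·m²·s⁻³) · (kg⁻²·m²·s⁴) · cd² = kg⁻¹·m⁴·s·cd².
Right side:
  Pa = kg·m⁻¹·s⁻².
  So Pa⁻² = kg⁻²·m²·s⁴.
  T = kg·s⁻²·A⁻¹.
  So T⁻¹ = kg⁻¹·s²·A.
  Hz = s⁻¹.
  Wb = kg·m²·s⁻²·A⁻¹.
  W = kg·m²·s⁻³.
  Combining: cd²·Pa⁻²·T⁻¹·Hz·Wb·W·m⁻² = cd² · (kg⁻²·m²·s⁴) · (kg⁻¹·s²·A) · s⁻¹ · (kg·m²·s⁻²·A⁻¹) · (kg·m²·s⁻³) · m⁻² = kg⁻¹·m⁴·cd².
Left is kg⁻¹·m⁴·s·cd²; right is kg⁻¹·m⁴·cd² — different.

No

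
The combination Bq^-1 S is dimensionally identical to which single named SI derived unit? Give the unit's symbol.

Bq = 1/s = s⁻¹ (activity is decays per second).
So Bq⁻¹ = s.
S = 1/Ω (conductance is reciprocal resistance),
    = kg⁻¹·m⁻²·s³·A².
Combining: Bq⁻¹·S = s · (kg⁻¹·m⁻²·s³·A²) = kg⁻¹·m⁻²·s⁴·A².
kg⁻¹·m⁻²·s⁴·A² is the base-SI form of the farad.

F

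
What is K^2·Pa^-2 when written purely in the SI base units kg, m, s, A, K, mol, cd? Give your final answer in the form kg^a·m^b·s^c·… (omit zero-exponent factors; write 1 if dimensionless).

Pa = N/m² (pressure = force per area),
    = kg·m⁻¹·s⁻².
So Pa⁻² = kg⁻²·m²·s⁴.
Combining: K²·Pa⁻² = K² · (kg⁻²·m²·s⁴) = kg⁻²·m²·s⁴·K².

kg⁻²·m²·s⁴·K²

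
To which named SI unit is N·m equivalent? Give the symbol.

N = kg·m·s⁻².
Combining: N·m = (kg·m·s⁻²) · m = kg·m²·s⁻².
kg·m²·s⁻² is the base-SI form of the joule.

J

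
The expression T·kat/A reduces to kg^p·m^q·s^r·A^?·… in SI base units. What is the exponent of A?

T = Wb/m² (flux density = flux per area),
    = kg·s⁻²·A⁻¹.
kat = mol/s = s⁻¹·mol (catalytic activity).
Combining: T·A⁻¹·kat = (kg·s⁻²·A⁻¹) · A⁻¹ · (s⁻¹·mol) = kg·s⁻³·A⁻²·mol.
The exponent of A is -2.

-2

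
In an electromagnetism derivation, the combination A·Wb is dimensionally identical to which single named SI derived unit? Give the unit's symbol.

Wb = kg·m²·s⁻²·A⁻¹.
Combining: A·Wb = A · (kg·m²·s⁻²·A⁻¹) = kg·m²·s⁻².
kg·m²·s⁻² is the base-SI form of the joule.

J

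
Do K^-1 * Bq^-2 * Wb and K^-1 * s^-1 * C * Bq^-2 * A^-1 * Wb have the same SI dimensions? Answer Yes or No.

Yes

Left side:
  Bq = 1/s = s⁻¹ (activity is decays per second).
  So Bq⁻² = s².
  Wb = V·s (flux: a volt is a weber per second),
      = kg·m²·s⁻²·A⁻¹.
  Combining: K⁻¹·Bq⁻²·Wb = K⁻¹ · s² · (kg·m²·s⁻²·A⁻¹) = kg·m²·A⁻¹·K⁻¹.
Right side:
  C = A·s = s·A (charge = current × time).
  Bq = 1/s = s⁻¹ (activity is decays per second).
  So Bq⁻² = s².
  Wb = V·s (flux: a volt is a weber per second),
      = kg·m²·s⁻²·A⁻¹.
  Combining: K⁻¹·s⁻¹·C·Bq⁻²·A⁻¹·Wb = K⁻¹ · s⁻¹ · (s·A) · s² · A⁻¹ · (kg·m²·s⁻²·A⁻¹) = kg·m²·A⁻¹·K⁻¹.
Both reduce to kg·m²·A⁻¹·K⁻¹.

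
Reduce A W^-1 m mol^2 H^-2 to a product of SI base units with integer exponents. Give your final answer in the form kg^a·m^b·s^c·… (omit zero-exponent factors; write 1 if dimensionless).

W = kg·m²·s⁻³.
So W⁻¹ = kg⁻¹·m⁻²·s³.
H = kg·m²·s⁻²·A⁻².
So H⁻² = kg⁻²·m⁻⁴·s⁴·A⁴.
Combining: A·W⁻¹·m·mol²·H⁻² = A · (kg⁻¹·m⁻²·s³) · m · mol² · (kg⁻²·m⁻⁴·s⁴·A⁴) = kg⁻³·m⁻⁵·s⁷·A⁵·mol².

kg⁻³·m⁻⁵·s⁷·A⁵·mol²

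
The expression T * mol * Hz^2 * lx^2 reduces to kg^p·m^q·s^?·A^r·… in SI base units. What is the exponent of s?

T = Wb/m² (flux density = flux per area),
    = kg·s⁻²·A⁻¹.
Hz = 1/s = s⁻¹ (frequency is cycles per second).
So Hz² = s⁻².
lx = lm/m² (illuminance = luminous flux per area),
    = m⁻²·cd.
So lx² = m⁻⁴·cd².
Combining: T·mol·Hz²·lx² = (kg·s⁻²·A⁻¹) · mol · s⁻² · (m⁻⁴·cd²) = kg·m⁻⁴·s⁻⁴·A⁻¹·mol·cd².
The exponent of s is -4.

-4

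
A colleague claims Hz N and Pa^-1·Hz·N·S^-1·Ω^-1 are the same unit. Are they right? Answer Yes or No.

Left side:
  Hz = s⁻¹.
  N = kg·m·s⁻².
  Combining: Hz·N = s⁻¹ · (kg·m·s⁻²) = kg·m·s⁻³.
Right side:
  Pa = N/m² (pressure = force per area),
      = kg·m⁻¹·s⁻².
  So Pa⁻¹ = kg⁻¹·m·s².
  Hz = 1/s = s⁻¹ (frequency is cycles per second).
  N = kg·m/s² = kg·m·s⁻² (force = mass × acceleration).
  S = 1/Ω (conductance is reciprocal resistance),
      = kg⁻¹·m⁻²·s³·A².
  So S⁻¹ = kg·m²·s⁻³·A⁻².
  Ω = V/A (resistance = voltage per current),
      = kg·m²·s⁻³·A⁻².
  So Ω⁻¹ = kg⁻¹·m⁻²·s³·A².
  Combining: Pa⁻¹·Hz·N·S⁻¹·Ω⁻¹ = (kg⁻¹·m·s²) · s⁻¹ · (kg·m·s⁻²) · (kg·m²·s⁻³·A⁻²) · (kg⁻¹·m⁻²·s³·A²) = m²·s⁻¹.
Left is kg·m·s⁻³; right is m²·s⁻¹ — different.

No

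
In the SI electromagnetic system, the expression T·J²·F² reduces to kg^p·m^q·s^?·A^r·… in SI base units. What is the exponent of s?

T = kg·s⁻²·A⁻¹.
J = kg·m²·s⁻².
So J² = kg²·m⁴·s⁻⁴.
F = kg⁻¹·m⁻²·s⁴·A².
So F² = kg⁻²·m⁻⁴·s⁸·A⁴.
Combining: T·J²·F² = (kg·s⁻²·A⁻¹) · (kg²·m⁴·s⁻⁴) · (kg⁻²·m⁻⁴·s⁸·A⁴) = kg·s²·A³.
The exponent of s is 2.

2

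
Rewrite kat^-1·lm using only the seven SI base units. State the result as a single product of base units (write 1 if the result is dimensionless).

s·mol⁻¹·cd

kat = s⁻¹·mol.
So kat⁻¹ = s·mol⁻¹.
lm = cd.
Combining: kat⁻¹·lm = (s·mol⁻¹) · cd = s·mol⁻¹·cd.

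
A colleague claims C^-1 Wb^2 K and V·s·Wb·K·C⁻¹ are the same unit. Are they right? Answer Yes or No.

Left side:
  C = s·A.
  So C⁻¹ = s⁻¹·A⁻¹.
  Wb = kg·m²·s⁻²·A⁻¹.
  So Wb² = kg²·m⁴·s⁻⁴·A⁻².
  Combining: C⁻¹·Wb²·K = (s⁻¹·A⁻¹) · (kg²·m⁴·s⁻⁴·A⁻²) · K = kg²·m⁴·s⁻⁵·A⁻³·K.
Right side:
  V = kg·m²·s⁻³·A⁻¹.
  Wb = kg·m²·s⁻²·A⁻¹.
  C = s·A.
  So C⁻¹ = s⁻¹·A⁻¹.
  Combining: V·s·Wb·K·C⁻¹ = (kg·m²·s⁻³·A⁻¹) · s · (kg·m²·s⁻²·A⁻¹) · K · (s⁻¹·A⁻¹) = kg²·m⁴·s⁻⁵·A⁻³·K.
Both reduce to kg²·m⁴·s⁻⁵·A⁻³·K.

Yes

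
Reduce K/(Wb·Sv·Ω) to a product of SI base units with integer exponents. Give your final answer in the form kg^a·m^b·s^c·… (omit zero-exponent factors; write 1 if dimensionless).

Wb = kg·m²·s⁻²·A⁻¹.
So Wb⁻¹ = kg⁻¹·m⁻²·s²·A.
Sv = m²·s⁻².
So Sv⁻¹ = m⁻²·s².
Ω = kg·m²·s⁻³·A⁻².
So Ω⁻¹ = kg⁻¹·m⁻²·s³·A².
Combining: Wb⁻¹·Sv⁻¹·K·Ω⁻¹ = (kg⁻¹·m⁻²·s²·A) · (m⁻²·s²) · K · (kg⁻¹·m⁻²·s³·A²) = kg⁻²·m⁻⁶·s⁷·A³·K.

kg⁻²·m⁻⁶·s⁷·A³·K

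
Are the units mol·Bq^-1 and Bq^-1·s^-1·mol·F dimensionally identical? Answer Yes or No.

No

Left side:
  Bq = s⁻¹.
  So Bq⁻¹ = s.
  Combining: mol·Bq⁻¹ = mol · s = s·mol.
Right side:
  Bq = s⁻¹.
  So Bq⁻¹ = s.
  F = kg⁻¹·m⁻²·s⁴·A².
  Combining: Bq⁻¹·s⁻¹·mol·F = s · s⁻¹ · mol · (kg⁻¹·m⁻²·s⁴·A²) = kg⁻¹·m⁻²·s⁴·A²·mol.
Left is s·mol; right is kg⁻¹·m⁻²·s⁴·A²·mol — different.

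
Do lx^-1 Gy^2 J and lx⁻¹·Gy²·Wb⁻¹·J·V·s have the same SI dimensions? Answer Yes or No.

Yes

Left side:
  lx = m⁻²·cd.
  So lx⁻¹ = m²·cd⁻¹.
  Gy = m²·s⁻².
  So Gy² = m⁴·s⁻⁴.
  J = kg·m²·s⁻².
  Combining: lx⁻¹·Gy²·J = (m²·cd⁻¹) · (m⁴·s⁻⁴) · (kg·m²·s⁻²) = kg·m⁸·s⁻⁶·cd⁻¹.
Right side:
  lx = lm/m² (illuminance = luminous flux per area),
      = m⁻²·cd.
  So lx⁻¹ = m²·cd⁻¹.
  Gy = J/kg (absorbed dose = energy per mass),
      = m²·s⁻².
  So Gy² = m⁴·s⁻⁴.
  Wb = V·s (flux: a volt is a weber per second),
      = kg·m²·s⁻²·A⁻¹.
  So Wb⁻¹ = kg⁻¹·m⁻²·s²·A.
  J = N·m (work = force × distance),
      = kg·m²·s⁻².
  V = W/A (potential = power per current),
      = kg·m²·s⁻³·A⁻¹.
  Combining: lx⁻¹·Gy²·Wb⁻¹·J·V·s = (m²·cd⁻¹) · (m⁴·s⁻⁴) · (kg⁻¹·m⁻²·s²·A) · (kg·m²·s⁻²) · (kg·m²·s⁻³·A⁻¹) · s = kg·m⁸·s⁻⁶·cd⁻¹.
Both reduce to kg·m⁸·s⁻⁶·cd⁻¹.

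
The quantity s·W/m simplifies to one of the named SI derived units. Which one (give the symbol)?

W = J/s (power = energy per time),
    = kg·m²·s⁻³.
Combining: s·m⁻¹·W = s · m⁻¹ · (kg·m²·s⁻³) = kg·m·s⁻².
kg·m·s⁻² is the base-SI form of the newton.

N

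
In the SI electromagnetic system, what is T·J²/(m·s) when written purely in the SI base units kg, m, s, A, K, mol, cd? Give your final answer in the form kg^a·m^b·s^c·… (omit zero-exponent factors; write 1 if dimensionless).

T = Wb/m² (flux density = flux per area),
    = kg·s⁻²·A⁻¹.
J = N·m (work = force × distance),
    = kg·m²·s⁻².
So J² = kg²·m⁴·s⁻⁴.
Combining: m⁻¹·T·s⁻¹·J² = m⁻¹ · (kg·s⁻²·A⁻¹) · s⁻¹ · (kg²·m⁴·s⁻⁴) = kg³·m³·s⁻⁷·A⁻¹.

kg³·m³·s⁻⁷·A⁻¹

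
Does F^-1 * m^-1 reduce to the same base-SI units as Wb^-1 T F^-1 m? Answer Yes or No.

Left side:
  F = C/V (capacitance = charge per voltage),
      = A·s/(kg·m²·s⁻³·A⁻¹) (substituting C and V),
      = kg⁻¹·m⁻²·s⁴·A².
  So F⁻¹ = kg·m²·s⁻⁴·A⁻².
  Combining: F⁻¹·m⁻¹ = (kg·m²·s⁻⁴·A⁻²) · m⁻¹ = kg·m·s⁻⁴·A⁻².
Right side:
  Wb = kg·m²·s⁻²·A⁻¹.
  So Wb⁻¹ = kg⁻¹·m⁻²·s²·A.
  T = kg·s⁻²·A⁻¹.
  F = kg⁻¹·m⁻²·s⁴·A².
  So F⁻¹ = kg·m²·s⁻⁴·A⁻².
  Combining: Wb⁻¹·T·F⁻¹·m = (kg⁻¹·m⁻²·s²·A) · (kg·s⁻²·A⁻¹) · (kg·m²·s⁻⁴·A⁻²) · m = kg·m·s⁻⁴·A⁻².
Both reduce to kg·m·s⁻⁴·A⁻².

Yes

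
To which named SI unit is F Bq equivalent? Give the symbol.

F = C/V (capacitance = charge per voltage),
    = A·s/(kg·m²·s⁻³·A⁻¹) (substituting C and V),
    = kg⁻¹·m⁻²·s⁴·A².
Bq = 1/s = s⁻¹ (activity is decays per second).
Combining: F·Bq = (kg⁻¹·m⁻²·s⁴·A²) · s⁻¹ = kg⁻¹·m⁻²·s³·A².
kg⁻¹·m⁻²·s³·A² is the base-SI form of the siemens.

S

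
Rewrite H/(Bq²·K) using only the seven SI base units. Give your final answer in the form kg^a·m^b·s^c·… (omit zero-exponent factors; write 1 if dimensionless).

Bq = 1/s = s⁻¹ (activity is decays per second).
So Bq⁻² = s².
H = Wb/A (inductance = flux per current),
    = kg·m²·s⁻²·A⁻².
Combining: Bq⁻²·K⁻¹·H = s² · K⁻¹ · (kg·m²·s⁻²·A⁻²) = kg·m²·A⁻²·K⁻¹.

kg·m²·A⁻²·K⁻¹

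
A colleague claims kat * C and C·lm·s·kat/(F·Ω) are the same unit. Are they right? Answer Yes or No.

No

Left side:
  kat = mol/s = s⁻¹·mol (catalytic activity).
  C = A·s = s·A (charge = current × time).
  Combining: kat·C = (s⁻¹·mol) · (s·A) = A·mol.
Right side:
  C = s·A.
  lm = cd.
  F = kg⁻¹·m⁻²·s⁴·A².
  So F⁻¹ = kg·m²·s⁻⁴·A⁻².
  kat = s⁻¹·mol.
  Ω = kg·m²·s⁻³·A⁻².
  So Ω⁻¹ = kg⁻¹·m⁻²·s³·A².
  Combining: C·lm·s·F⁻¹·kat·Ω⁻¹ = (s·A) · cd · s · (kg·m²·s⁻⁴·A⁻²) · (s⁻¹·mol) · (kg⁻¹·m⁻²·s³·A²) = A·mol·cd.
Left is A·mol; right is A·mol·cd — different.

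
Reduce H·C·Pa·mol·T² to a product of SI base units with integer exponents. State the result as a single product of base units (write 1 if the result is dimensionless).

H = Wb/A (inductance = flux per current),
    = kg·m²·s⁻²·A⁻².
C = A·s = s·A (charge = current × time).
Pa = N/m² (pressure = force per area),
    = kg·m⁻¹·s⁻².
T = Wb/m² (flux density = flux per area),
    = kg·s⁻²·A⁻¹.
So T² = kg²·s⁻⁴·A⁻².
Combining: H·C·Pa·mol·T² = (kg·m²·s⁻²·A⁻²) · (s·A) · (kg·m⁻¹·s⁻²) · mol · (kg²·s⁻⁴·A⁻²) = kg⁴·m·s⁻⁷·A⁻³·mol.

kg⁴·m·s⁻⁷·A⁻³·mol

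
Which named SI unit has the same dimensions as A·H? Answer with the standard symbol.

H = Wb/A (inductance = flux per current),
    = kg·m²·s⁻²·A⁻².
Combining: A·H = A · (kg·m²·s⁻²·A⁻²) = kg·m²·s⁻²·A⁻¹.
kg·m²·s⁻²·A⁻¹ is the base-SI form of the weber.

Wb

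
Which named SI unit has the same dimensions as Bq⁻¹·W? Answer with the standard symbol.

Bq = s⁻¹.
So Bq⁻¹ = s.
W = kg·m²·s⁻³.
Combining: Bq⁻¹·W = s · (kg·m²·s⁻³) = kg·m²·s⁻².
kg·m²·s⁻² is the base-SI form of the joule.

J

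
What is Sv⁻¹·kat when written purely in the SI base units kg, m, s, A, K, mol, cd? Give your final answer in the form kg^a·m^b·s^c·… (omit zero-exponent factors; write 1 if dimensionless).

Sv = J/kg (equivalent dose = energy per mass),
    = m²·s⁻².
So Sv⁻¹ = m⁻²·s².
kat = mol/s = s⁻¹·mol (catalytic activity).
Combining: Sv⁻¹·kat = (m⁻²·s²) · (s⁻¹·mol) = m⁻²·s·mol.

m⁻²·s·mol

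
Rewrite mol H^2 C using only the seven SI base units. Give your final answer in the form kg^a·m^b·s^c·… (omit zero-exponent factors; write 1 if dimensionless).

kg²·m⁴·s⁻³·A⁻³·mol

H = Wb/A (inductance = flux per current),
    = kg·m²·s⁻²·A⁻².
So H² = kg²·m⁴·s⁻⁴·A⁻⁴.
C = A·s = s·A (charge = current × time).
Combining: mol·H²·C = mol · (kg²·m⁴·s⁻⁴·A⁻⁴) · (s·A) = kg²·m⁴·s⁻³·A⁻³·mol.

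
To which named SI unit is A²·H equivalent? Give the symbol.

J

H = Wb/A (inductance = flux per current),
    = kg·m²·s⁻²·A⁻².
Combining: A²·H = A² · (kg·m²·s⁻²·A⁻²) = kg·m²·s⁻².
kg·m²·s⁻² is the base-SI form of the joule.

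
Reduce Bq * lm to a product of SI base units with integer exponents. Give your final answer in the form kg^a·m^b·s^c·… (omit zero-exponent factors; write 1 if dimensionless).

s⁻¹·cd

Bq = 1/s = s⁻¹ (activity is decays per second).
lm = cd·sr = cd (luminous flux; sr is dimensionless).
Combining: Bq·lm = s⁻¹ · cd = s⁻¹·cd.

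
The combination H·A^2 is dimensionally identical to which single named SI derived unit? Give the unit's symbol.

H = Wb/A (inductance = flux per current),
    = kg·m²·s⁻²·A⁻².
Combining: H·A² = (kg·m²·s⁻²·A⁻²) · A² = kg·m²·s⁻².
kg·m²·s⁻² is the base-SI form of the joule.

J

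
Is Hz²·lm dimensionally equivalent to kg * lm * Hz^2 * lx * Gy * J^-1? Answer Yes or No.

No

Left side:
  Hz = s⁻¹.
  So Hz² = s⁻².
  lm = cd.
  Combining: Hz²·lm = s⁻² · cd = s⁻²·cd.
Right side:
  lm = cd.
  Hz = s⁻¹.
  So Hz² = s⁻².
  lx = m⁻²·cd.
  Gy = m²·s⁻².
  J = kg·m²·s⁻².
  So J⁻¹ = kg⁻¹·m⁻²·s².
  Combining: kg·lm·Hz²·lx·Gy·J⁻¹ = kg · cd · s⁻² · (m⁻²·cd) · (m²·s⁻²) · (kg⁻¹·m⁻²·s²) = m⁻²·s⁻²·cd².
Left is s⁻²·cd; right is m⁻²·s⁻²·cd² — different.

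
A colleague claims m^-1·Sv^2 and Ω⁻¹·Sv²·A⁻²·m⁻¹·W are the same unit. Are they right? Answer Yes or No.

Yes

Left side:
  Sv = m²·s⁻².
  So Sv² = m⁴·s⁻⁴.
  Combining: m⁻¹·Sv² = m⁻¹ · (m⁴·s⁻⁴) = m³·s⁻⁴.
Right side:
  Ω = V/A (resistance = voltage per current),
      = kg·m²·s⁻³·A⁻².
  So Ω⁻¹ = kg⁻¹·m⁻²·s³·A².
  Sv = J/kg (equivalent dose = energy per mass),
      = m²·s⁻².
  So Sv² = m⁴·s⁻⁴.
  W = J/s (power = energy per time),
      = kg·m²·s⁻³.
  Combining: Ω⁻¹·Sv²·A⁻²·m⁻¹·W = (kg⁻¹·m⁻²·s³·A²) · (m⁴·s⁻⁴) · A⁻² · m⁻¹ · (kg·m²·s⁻³) = m³·s⁻⁴.
Both reduce to m³·s⁻⁴.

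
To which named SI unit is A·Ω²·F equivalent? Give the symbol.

Ω = V/A (resistance = voltage per current),
    = kg·m²·s⁻³·A⁻².
So Ω² = kg²·m⁴·s⁻⁶·A⁻⁴.
F = C/V (capacitance = charge per voltage),
    = A·s/(kg·m²·s⁻³·A⁻¹) (substituting C and V),
    = kg⁻¹·m⁻²·s⁴·A².
Combining: A·Ω²·F = A · (kg²·m⁴·s⁻⁶·A⁻⁴) · (kg⁻¹·m⁻²·s⁴·A²) = kg·m²·s⁻²·A⁻¹.
kg·m²·s⁻²·A⁻¹ is the base-SI form of the weber.

Wb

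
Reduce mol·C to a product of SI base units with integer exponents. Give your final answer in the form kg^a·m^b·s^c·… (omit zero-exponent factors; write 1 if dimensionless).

C = A·s = s·A (charge = current × time).
Combining: mol·C = mol · (s·A) = s·A·mol.

s·A·mol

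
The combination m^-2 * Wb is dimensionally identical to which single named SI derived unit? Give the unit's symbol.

Wb = kg·m²·s⁻²·A⁻¹.
Combining: m⁻²·Wb = m⁻² · (kg·m²·s⁻²·A⁻¹) = kg·s⁻²·A⁻¹.
kg·s⁻²·A⁻¹ is the base-SI form of the tesla.

T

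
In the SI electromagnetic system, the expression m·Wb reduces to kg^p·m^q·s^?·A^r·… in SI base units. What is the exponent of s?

Wb = V·s (flux: a volt is a weber per second),
    = kg·m²·s⁻²·A⁻¹.
Combining: m·Wb = m · (kg·m²·s⁻²·A⁻¹) = kg·m³·s⁻²·A⁻¹.
The exponent of s is -2.

-2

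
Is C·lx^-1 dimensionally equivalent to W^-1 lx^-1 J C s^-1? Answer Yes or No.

Left side:
  C = s·A.
  lx = m⁻²·cd.
  So lx⁻¹ = m²·cd⁻¹.
  Combining: C·lx⁻¹ = (s·A) · (m²·cd⁻¹) = m²·s·A·cd⁻¹.
Right side:
  W = J/s (power = energy per time),
      = kg·m²·s⁻³.
  So W⁻¹ = kg⁻¹·m⁻²·s³.
  lx = lm/m² (illuminance = luminous flux per area),
      = m⁻²·cd.
  So lx⁻¹ = m²·cd⁻¹.
  J = N·m (work = force × distance),
      = kg·m²·s⁻².
  C = A·s = s·A (charge = current × time).
  Combining: W⁻¹·lx⁻¹·J·C·s⁻¹ = (kg⁻¹·m⁻²·s³) · (m²·cd⁻¹) · (kg·m²·s⁻²) · (s·A) · s⁻¹ = m²·s·A·cd⁻¹.
Both reduce to m²·s·A·cd⁻¹.

Yes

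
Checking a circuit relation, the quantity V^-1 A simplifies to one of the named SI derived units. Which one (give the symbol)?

S

V = kg·m²·s⁻³·A⁻¹.
So V⁻¹ = kg⁻¹·m⁻²·s³·A.
Combining: V⁻¹·A = (kg⁻¹·m⁻²·s³·A) · A = kg⁻¹·m⁻²·s³·A².
kg⁻¹·m⁻²·s³·A² is the base-SI form of the siemens.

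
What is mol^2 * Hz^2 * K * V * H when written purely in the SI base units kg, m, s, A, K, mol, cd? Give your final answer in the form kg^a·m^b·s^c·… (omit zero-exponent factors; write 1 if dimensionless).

kg²·m⁴·s⁻⁷·A⁻³·K·mol²

Hz = 1/s = s⁻¹ (frequency is cycles per second).
So Hz² = s⁻².
V = W/A (potential = power per current),
    = kg·m²·s⁻³·A⁻¹.
H = Wb/A (inductance = flux per current),
    = kg·m²·s⁻²·A⁻².
Combining: mol²·Hz²·K·V·H = mol² · s⁻² · K · (kg·m²·s⁻³·A⁻¹) · (kg·m²·s⁻²·A⁻²) = kg²·m⁴·s⁻⁷·A⁻³·K·mol².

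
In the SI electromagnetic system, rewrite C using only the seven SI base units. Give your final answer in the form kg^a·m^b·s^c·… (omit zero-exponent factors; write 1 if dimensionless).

s·A

C = A·s = s·A (charge = current × time).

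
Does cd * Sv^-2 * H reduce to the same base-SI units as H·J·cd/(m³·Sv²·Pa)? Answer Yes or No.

Left side:
  Sv = J/kg (equivalent dose = energy per mass),
      = m²·s⁻².
  So Sv⁻² = m⁻⁴·s⁴.
  H = Wb/A (inductance = flux per current),
      = kg·m²·s⁻²·A⁻².
  Combining: cd·Sv⁻²·H = cd · (m⁻⁴·s⁴) · (kg·m²·s⁻²·A⁻²) = kg·m⁻²·s²·A⁻²·cd.
Right side:
  H = Wb/A (inductance = flux per current),
      = kg·m²·s⁻²·A⁻².
  J = N·m (work = force × distance),
      = kg·m²·s⁻².
  Sv = J/kg (equivalent dose = energy per mass),
      = m²·s⁻².
  So Sv⁻² = m⁻⁴·s⁴.
  Pa = N/m² (pressure = force per area),
      = kg·m⁻¹·s⁻².
  So Pa⁻¹ = kg⁻¹·m·s².
  Combining: H·m⁻³·J·Sv⁻²·cd·Pa⁻¹ = (kg·m²·s⁻²·A⁻²) · m⁻³ · (kg·m²·s⁻²) · (m⁻⁴·s⁴) · cd · (kg⁻¹·m·s²) = kg·m⁻²·s²·A⁻²·cd.
Both reduce to kg·m⁻²·s²·A⁻²·cd.

Yes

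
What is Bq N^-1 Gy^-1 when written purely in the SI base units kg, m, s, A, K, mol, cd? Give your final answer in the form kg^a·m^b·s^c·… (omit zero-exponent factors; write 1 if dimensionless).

Bq = 1/s = s⁻¹ (activity is decays per second).
N = kg·m/s² = kg·m·s⁻² (force = mass × acceleration).
So N⁻¹ = kg⁻¹·m⁻¹·s².
Gy = J/kg (absorbed dose = energy per mass),
    = m²·s⁻².
So Gy⁻¹ = m⁻²·s².
Combining: Bq·N⁻¹·Gy⁻¹ = s⁻¹ · (kg⁻¹·m⁻¹·s²) · (m⁻²·s²) = kg⁻¹·m⁻³·s³.

kg⁻¹·m⁻³·s³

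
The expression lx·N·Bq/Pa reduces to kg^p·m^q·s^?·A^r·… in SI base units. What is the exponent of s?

lx = m⁻²·cd.
Pa = kg·m⁻¹·s⁻².
So Pa⁻¹ = kg⁻¹·m·s².
N = kg·m·s⁻².
Bq = s⁻¹.
Combining: lx·Pa⁻¹·N·Bq = (m⁻²·cd) · (kg⁻¹·m·s²) · (kg·m·s⁻²) · s⁻¹ = s⁻¹·cd.
The exponent of s is -1.

-1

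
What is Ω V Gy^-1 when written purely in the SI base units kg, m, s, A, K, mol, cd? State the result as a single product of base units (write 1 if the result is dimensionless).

Ω = V/A (resistance = voltage per current),
    = kg·m²·s⁻³·A⁻².
V = W/A (potential = power per current),
    = kg·m²·s⁻³·A⁻¹.
Gy = J/kg (absorbed dose = energy per mass),
    = m²·s⁻².
So Gy⁻¹ = m⁻²·s².
Combining: Ω·V·Gy⁻¹ = (kg·m²·s⁻³·A⁻²) · (kg·m²·s⁻³·A⁻¹) · (m⁻²·s²) = kg²·m²·s⁻⁴·A⁻³.

kg²·m²·s⁻⁴·A⁻³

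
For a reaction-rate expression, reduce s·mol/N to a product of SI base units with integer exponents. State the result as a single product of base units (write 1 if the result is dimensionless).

kg⁻¹·m⁻¹·s³·mol

N = kg·m·s⁻².
So N⁻¹ = kg⁻¹·m⁻¹·s².
Combining: s·mol·N⁻¹ = s · mol · (kg⁻¹·m⁻¹·s²) = kg⁻¹·m⁻¹·s³·mol.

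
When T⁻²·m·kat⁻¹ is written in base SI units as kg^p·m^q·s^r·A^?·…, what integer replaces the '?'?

2

T = kg·s⁻²·A⁻¹.
So T⁻² = kg⁻²·s⁴·A².
kat = s⁻¹·mol.
So kat⁻¹ = s·mol⁻¹.
Combining: T⁻²·m·kat⁻¹ = (kg⁻²·s⁴·A²) · m · (s·mol⁻¹) = kg⁻²·m·s⁵·A²·mol⁻¹.
The exponent of A is 2.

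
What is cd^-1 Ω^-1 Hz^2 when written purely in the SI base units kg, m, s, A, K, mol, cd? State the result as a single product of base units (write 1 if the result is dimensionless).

kg⁻¹·m⁻²·s·A²·cd⁻¹

Ω = V/A (resistance = voltage per current),
    = kg·m²·s⁻³·A⁻².
So Ω⁻¹ = kg⁻¹·m⁻²·s³·A².
Hz = 1/s = s⁻¹ (frequency is cycles per second).
So Hz² = s⁻².
Combining: cd⁻¹·Ω⁻¹·Hz² = cd⁻¹ · (kg⁻¹·m⁻²·s³·A²) · s⁻² = kg⁻¹·m⁻²·s·A²·cd⁻¹.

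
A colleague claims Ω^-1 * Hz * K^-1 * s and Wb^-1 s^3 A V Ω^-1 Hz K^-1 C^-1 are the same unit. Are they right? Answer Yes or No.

Yes

Left side:
  Ω = V/A (resistance = voltage per current),
      = kg·m²·s⁻³·A⁻².
  So Ω⁻¹ = kg⁻¹·m⁻²·s³·A².
  Hz = 1/s = s⁻¹ (frequency is cycles per second).
  Combining: Ω⁻¹·Hz·K⁻¹·s = (kg⁻¹·m⁻²·s³·A²) · s⁻¹ · K⁻¹ · s = kg⁻¹·m⁻²·s³·A²·K⁻¹.
Right side:
  Wb = V·s (flux: a volt is a weber per second),
      = kg·m²·s⁻²·A⁻¹.
  So Wb⁻¹ = kg⁻¹·m⁻²·s²·A.
  V = W/A (potential = power per current),
      = kg·m²·s⁻³·A⁻¹.
  Ω = V/A (resistance = voltage per current),
      = kg·m²·s⁻³·A⁻².
  So Ω⁻¹ = kg⁻¹·m⁻²·s³·A².
  Hz = 1/s = s⁻¹ (frequency is cycles per second).
  C = A·s = s·A (charge = current × time).
  So C⁻¹ = s⁻¹·A⁻¹.
  Combining: Wb⁻¹·s³·A·V·Ω⁻¹·Hz·K⁻¹·C⁻¹ = (kg⁻¹·m⁻²·s²·A) · s³ · A · (kg·m²·s⁻³·A⁻¹) · (kg⁻¹·m⁻²·s³·A²) · s⁻¹ · K⁻¹ · (s⁻¹·A⁻¹) = kg⁻¹·m⁻²·s³·A²·K⁻¹.
Both reduce to kg⁻¹·m⁻²·s³·A²·K⁻¹.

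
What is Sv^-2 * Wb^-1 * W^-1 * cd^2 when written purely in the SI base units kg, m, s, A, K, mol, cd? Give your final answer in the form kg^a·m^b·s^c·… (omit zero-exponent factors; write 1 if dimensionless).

Sv = J/kg (equivalent dose = energy per mass),
    = m²·s⁻².
So Sv⁻² = m⁻⁴·s⁴.
Wb = V·s (flux: a volt is a weber per second),
    = kg·m²·s⁻²·A⁻¹.
So Wb⁻¹ = kg⁻¹·m⁻²·s²·A.
W = J/s (power = energy per time),
    = kg·m²·s⁻³.
So W⁻¹ = kg⁻¹·m⁻²·s³.
Combining: Sv⁻²·Wb⁻¹·W⁻¹·cd² = (m⁻⁴·s⁴) · (kg⁻¹·m⁻²·s²·A) · (kg⁻¹·m⁻²·s³) · cd² = kg⁻²·m⁻⁸·s⁹·A·cd².

kg⁻²·m⁻⁸·s⁹·A·cd²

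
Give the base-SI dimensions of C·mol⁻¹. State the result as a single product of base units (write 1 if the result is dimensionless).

s·A·mol⁻¹

C = A·s = s·A (charge = current × time).
Combining: C·mol⁻¹ = (s·A) · mol⁻¹ = s·A·mol⁻¹.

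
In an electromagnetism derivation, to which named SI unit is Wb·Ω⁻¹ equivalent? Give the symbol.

C

Wb = V·s (flux: a volt is a weber per second),
    = kg·m²·s⁻²·A⁻¹.
Ω = V/A (resistance = voltage per current),
    = kg·m²·s⁻³·A⁻².
So Ω⁻¹ = kg⁻¹·m⁻²·s³·A².
Combining: Wb·Ω⁻¹ = (kg·m²·s⁻²·A⁻¹) · (kg⁻¹·m⁻²·s³·A²) = s·A.
s·A is the base-SI form of the coulomb.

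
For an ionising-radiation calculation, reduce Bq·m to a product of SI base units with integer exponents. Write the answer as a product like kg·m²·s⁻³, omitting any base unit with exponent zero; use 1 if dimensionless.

m·s⁻¹

Bq = 1/s = s⁻¹ (activity is decays per second).
Combining: Bq·m = s⁻¹ · m = m·s⁻¹.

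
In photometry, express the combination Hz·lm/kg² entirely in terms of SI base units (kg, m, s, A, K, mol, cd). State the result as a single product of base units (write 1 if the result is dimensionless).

Hz = 1/s = s⁻¹ (frequency is cycles per second).
lm = cd·sr = cd (luminous flux; sr is dimensionless).
Combining: Hz·lm·kg⁻² = s⁻¹ · cd · kg⁻² = kg⁻²·s⁻¹·cd.

kg⁻²·s⁻¹·cd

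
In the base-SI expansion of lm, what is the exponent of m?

0

lm = cd.
The exponent of m is 0.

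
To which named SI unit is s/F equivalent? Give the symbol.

F = C/V (capacitance = charge per voltage),
    = A·s/(kg·m²·s⁻³·A⁻¹) (substituting C and V),
    = kg⁻¹·m⁻²·s⁴·A².
So F⁻¹ = kg·m²·s⁻⁴·A⁻².
Combining: F⁻¹·s = (kg·m²·s⁻⁴·A⁻²) · s = kg·m²·s⁻³·A⁻².
kg·m²·s⁻³·A⁻² is the base-SI form of the ohm.

Ω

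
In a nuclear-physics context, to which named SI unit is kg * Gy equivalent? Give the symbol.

J

Gy = m²·s⁻².
Combining: kg·Gy = kg · (m²·s⁻²) = kg·m²·s⁻².
kg·m²·s⁻² is the base-SI form of the joule.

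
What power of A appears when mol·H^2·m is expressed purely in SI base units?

H = kg·m²·s⁻²·A⁻².
So H² = kg²·m⁴·s⁻⁴·A⁻⁴.
Combining: mol·H²·m = mol · (kg²·m⁴·s⁻⁴·A⁻⁴) · m = kg²·m⁵·s⁻⁴·A⁻⁴·mol.
The exponent of A is -4.

-4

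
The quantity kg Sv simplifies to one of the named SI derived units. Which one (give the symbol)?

Sv = J/kg (equivalent dose = energy per mass),
    = m²·s⁻².
Combining: kg·Sv = kg · (m²·s⁻²) = kg·m²·s⁻².
kg·m²·s⁻² is the base-SI form of the joule.

J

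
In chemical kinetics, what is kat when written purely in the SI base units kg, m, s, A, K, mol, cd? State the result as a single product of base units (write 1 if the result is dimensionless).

s⁻¹·mol

kat = mol/s = s⁻¹·mol (catalytic activity).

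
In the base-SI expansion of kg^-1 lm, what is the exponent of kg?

lm = cd.
Combining: kg⁻¹·lm = kg⁻¹ · cd = kg⁻¹·cd.
The exponent of kg is -1.

-1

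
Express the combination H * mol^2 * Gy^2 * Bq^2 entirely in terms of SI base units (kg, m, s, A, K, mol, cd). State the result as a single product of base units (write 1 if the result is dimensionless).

kg·m⁶·s⁻⁸·A⁻²·mol²

H = Wb/A (inductance = flux per current),
    = kg·m²·s⁻²·A⁻².
Gy = J/kg (absorbed dose = energy per mass),
    = m²·s⁻².
So Gy² = m⁴·s⁻⁴.
Bq = 1/s = s⁻¹ (activity is decays per second).
So Bq² = s⁻².
Combining: H·mol²·Gy²·Bq² = (kg·m²·s⁻²·A⁻²) · mol² · (m⁴·s⁻⁴) · s⁻² = kg·m⁶·s⁻⁸·A⁻²·mol².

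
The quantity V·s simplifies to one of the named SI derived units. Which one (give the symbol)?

V = kg·m²·s⁻³·A⁻¹.
Combining: V·s = (kg·m²·s⁻³·A⁻¹) · s = kg·m²·s⁻²·A⁻¹.
kg·m²·s⁻²·A⁻¹ is the base-SI form of the weber.

Wb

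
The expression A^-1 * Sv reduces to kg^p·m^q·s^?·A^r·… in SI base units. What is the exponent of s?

-2

Sv = J/kg (equivalent dose = energy per mass),
    = m²·s⁻².
Combining: A⁻¹·Sv = A⁻¹ · (m²·s⁻²) = m²·s⁻²·A⁻¹.
The exponent of s is -2.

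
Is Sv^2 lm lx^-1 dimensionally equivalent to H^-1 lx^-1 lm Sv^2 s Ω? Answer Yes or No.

Yes

Left side:
  Sv = J/kg (equivalent dose = energy per mass),
      = m²·s⁻².
  So Sv² = m⁴·s⁻⁴.
  lm = cd·sr = cd (luminous flux; sr is dimensionless).
  lx = lm/m² (illuminance = luminous flux per area),
      = m⁻²·cd.
  So lx⁻¹ = m²·cd⁻¹.
  Combining: Sv²·lm·lx⁻¹ = (m⁴·s⁻⁴) · cd · (m²·cd⁻¹) = m⁶·s⁻⁴.
Right side:
  H = kg·m²·s⁻²·A⁻².
  So H⁻¹ = kg⁻¹·m⁻²·s²·A².
  lx = m⁻²·cd.
  So lx⁻¹ = m²·cd⁻¹.
  lm = cd.
  Sv = m²·s⁻².
  So Sv² = m⁴·s⁻⁴.
  Ω = kg·m²·s⁻³·A⁻².
  Combining: H⁻¹·lx⁻¹·lm·Sv²·s·Ω = (kg⁻¹·m⁻²·s²·A²) · (m²·cd⁻¹) · cd · (m⁴·s⁻⁴) · s · (kg·m²·s⁻³·A⁻²) = m⁶·s⁻⁴.
Both reduce to m⁶·s⁻⁴.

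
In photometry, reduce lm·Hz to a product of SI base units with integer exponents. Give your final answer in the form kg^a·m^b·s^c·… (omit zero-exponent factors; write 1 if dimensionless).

lm = cd·sr = cd (luminous flux; sr is dimensionless).
Hz = 1/s = s⁻¹ (frequency is cycles per second).
Combining: lm·Hz = cd · s⁻¹ = s⁻¹·cd.

s⁻¹·cd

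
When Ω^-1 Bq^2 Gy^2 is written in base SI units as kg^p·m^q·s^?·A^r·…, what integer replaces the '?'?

-3

Ω = V/A (resistance = voltage per current),
    = kg·m²·s⁻³·A⁻².
So Ω⁻¹ = kg⁻¹·m⁻²·s³·A².
Bq = 1/s = s⁻¹ (activity is decays per second).
So Bq² = s⁻².
Gy = J/kg (absorbed dose = energy per mass),
    = m²·s⁻².
So Gy² = m⁴·s⁻⁴.
Combining: Ω⁻¹·Bq²·Gy² = (kg⁻¹·m⁻²·s³·A²) · s⁻² · (m⁴·s⁻⁴) = kg⁻¹·m²·s⁻³·A².
The exponent of s is -3.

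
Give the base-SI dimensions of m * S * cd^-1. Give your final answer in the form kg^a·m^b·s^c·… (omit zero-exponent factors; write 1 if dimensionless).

S = kg⁻¹·m⁻²·s³·A².
Combining: m·S·cd⁻¹ = m · (kg⁻¹·m⁻²·s³·A²) · cd⁻¹ = kg⁻¹·m⁻¹·s³·A²·cd⁻¹.

kg⁻¹·m⁻¹·s³·A²·cd⁻¹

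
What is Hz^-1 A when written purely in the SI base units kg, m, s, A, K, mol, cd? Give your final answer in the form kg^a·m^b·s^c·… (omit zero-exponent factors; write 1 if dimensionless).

s·A

Hz = s⁻¹.
So Hz⁻¹ = s.
Combining: Hz⁻¹·A = s · A = s·A.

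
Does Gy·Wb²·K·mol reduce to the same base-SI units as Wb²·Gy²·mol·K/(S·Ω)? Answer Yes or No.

No

Left side:
  Gy = m²·s⁻².
  Wb = kg·m²·s⁻²·A⁻¹.
  So Wb² = kg²·m⁴·s⁻⁴·A⁻².
  Combining: Gy·Wb²·K·mol = (m²·s⁻²) · (kg²·m⁴·s⁻⁴·A⁻²) · K · mol = kg²·m⁶·s⁻⁶·A⁻²·K·mol.
Right side:
  Wb = V·s (flux: a volt is a weber per second),
      = kg·m²·s⁻²·A⁻¹.
  So Wb² = kg²·m⁴·s⁻⁴·A⁻².
  Gy = J/kg (absorbed dose = energy per mass),
      = m²·s⁻².
  So Gy² = m⁴·s⁻⁴.
  S = 1/Ω (conductance is reciprocal resistance),
      = kg⁻¹·m⁻²·s³·A².
  So S⁻¹ = kg·m²·s⁻³·A⁻².
  Ω = V/A (resistance = voltage per current),
      = kg·m²·s⁻³·A⁻².
  So Ω⁻¹ = kg⁻¹·m⁻²·s³·A².
  Combining: Wb²·Gy²·S⁻¹·mol·Ω⁻¹·K = (kg²·m⁴·s⁻⁴·A⁻²) · (m⁴·s⁻⁴) · (kg·m²·s⁻³·A⁻²) · mol · (kg⁻¹·m⁻²·s³·A²) · K = kg²·m⁸·s⁻⁸·A⁻²·K·mol.
Left is kg²·m⁶·s⁻⁶·A⁻²·K·mol; right is kg²·m⁸·s⁻⁸·A⁻²·K·mol — different.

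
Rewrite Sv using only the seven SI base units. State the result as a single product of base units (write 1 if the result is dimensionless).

m²·s⁻²

Sv = J/kg (equivalent dose = energy per mass),
    = m²·s⁻².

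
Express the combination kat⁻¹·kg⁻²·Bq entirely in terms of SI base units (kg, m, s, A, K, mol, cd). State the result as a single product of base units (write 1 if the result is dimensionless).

kat = s⁻¹·mol.
So kat⁻¹ = s·mol⁻¹.
Bq = s⁻¹.
Combining: kat⁻¹·kg⁻²·Bq = (s·mol⁻¹) · kg⁻² · s⁻¹ = kg⁻²·mol⁻¹.

kg⁻²·mol⁻¹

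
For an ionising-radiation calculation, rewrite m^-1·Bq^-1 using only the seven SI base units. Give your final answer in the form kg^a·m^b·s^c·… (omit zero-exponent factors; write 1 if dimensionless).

Bq = 1/s = s⁻¹ (activity is decays per second).
So Bq⁻¹ = s.
Combining: m⁻¹·Bq⁻¹ = m⁻¹ · s = m⁻¹·s.

m⁻¹·s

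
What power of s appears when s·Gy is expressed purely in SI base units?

-1

Gy = J/kg (absorbed dose = energy per mass),
    = m²·s⁻².
Combining: s·Gy = s · (m²·s⁻²) = m²·s⁻¹.
The exponent of s is -1.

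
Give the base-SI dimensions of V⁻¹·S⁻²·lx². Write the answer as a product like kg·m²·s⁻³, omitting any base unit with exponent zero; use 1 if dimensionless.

V = W/A (potential = power per current),
    = kg·m²·s⁻³·A⁻¹.
So V⁻¹ = kg⁻¹·m⁻²·s³·A.
S = 1/Ω (conductance is reciprocal resistance),
    = kg⁻¹·m⁻²·s³·A².
So S⁻² = kg²·m⁴·s⁻⁶·A⁻⁴.
lx = lm/m² (illuminance = luminous flux per area),
    = m⁻²·cd.
So lx² = m⁻⁴·cd².
Combining: V⁻¹·S⁻²·lx² = (kg⁻¹·m⁻²·s³·A) · (kg²·m⁴·s⁻⁶·A⁻⁴) · (m⁻⁴·cd²) = kg·m⁻²·s⁻³·A⁻³·cd².

kg·m⁻²·s⁻³·A⁻³·cd²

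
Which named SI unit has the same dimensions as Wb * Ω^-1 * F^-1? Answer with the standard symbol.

Wb = V·s (flux: a volt is a weber per second),
    = kg·m²·s⁻²·A⁻¹.
Ω = V/A (resistance = voltage per current),
    = kg·m²·s⁻³·A⁻².
So Ω⁻¹ = kg⁻¹·m⁻²·s³·A².
F = C/V (capacitance = charge per voltage),
    = A·s/(kg·m²·s⁻³·A⁻¹) (substituting C and V),
    = kg⁻¹·m⁻²·s⁴·A².
So F⁻¹ = kg·m²·s⁻⁴·A⁻².
Combining: Wb·Ω⁻¹·F⁻¹ = (kg·m²·s⁻²·A⁻¹) · (kg⁻¹·m⁻²·s³·A²) · (kg·m²·s⁻⁴·A⁻²) = kg·m²·s⁻³·A⁻¹.
kg·m²·s⁻³·A⁻¹ is the base-SI form of the volt.

V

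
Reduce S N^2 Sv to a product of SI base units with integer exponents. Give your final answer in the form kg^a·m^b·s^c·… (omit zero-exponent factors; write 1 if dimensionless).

S = 1/Ω (conductance is reciprocal resistance),
    = kg⁻¹·m⁻²·s³·A².
N = kg·m/s² = kg·m·s⁻² (force = mass × acceleration).
So N² = kg²·m²·s⁻⁴.
Sv = J/kg (equivalent dose = energy per mass),
    = m²·s⁻².
Combining: S·N²·Sv = (kg⁻¹·m⁻²·s³·A²) · (kg²·m²·s⁻⁴) · (m²·s⁻²) = kg·m²·s⁻³·A².

kg·m²·s⁻³·A²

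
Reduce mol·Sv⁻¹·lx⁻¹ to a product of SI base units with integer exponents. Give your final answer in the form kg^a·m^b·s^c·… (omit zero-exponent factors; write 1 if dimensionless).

Sv = J/kg (equivalent dose = energy per mass),
    = m²·s⁻².
So Sv⁻¹ = m⁻²·s².
lx = lm/m² (illuminance = luminous flux per area),
    = m⁻²·cd.
So lx⁻¹ = m²·cd⁻¹.
Combining: mol·Sv⁻¹·lx⁻¹ = mol · (m⁻²·s²) · (m²·cd⁻¹) = s²·mol·cd⁻¹.

s²·mol·cd⁻¹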